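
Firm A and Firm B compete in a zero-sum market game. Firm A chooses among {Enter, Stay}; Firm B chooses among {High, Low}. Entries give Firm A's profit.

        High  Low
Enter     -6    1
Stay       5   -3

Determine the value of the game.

Row minima: Enter → -6, Stay → -3; maximin = -3.
Column maxima: High → 5, Low → 1; minimax = 1.
-3 ≠ 1, so there is no saddle point; optimal play is mixed.
Let Firm A play Enter with probability p. Expected payoff against High: (-6)p + 5(1−p) = −11p + 5; against Low: 1p + (-3)(1−p) = 4p − 3.
Setting these equal: −11p + 5 = 4p − 3 ⇒ −15p = -8 ⇒ p = 8/15, and the value is (-11)·(8/15) + 5 = -13/15.
For Firm B: with q = P(High), equating Enter's and Stay's payoffs gives −7q + 1 = 8q − 3 ⇒ q = 4/15.

-13/15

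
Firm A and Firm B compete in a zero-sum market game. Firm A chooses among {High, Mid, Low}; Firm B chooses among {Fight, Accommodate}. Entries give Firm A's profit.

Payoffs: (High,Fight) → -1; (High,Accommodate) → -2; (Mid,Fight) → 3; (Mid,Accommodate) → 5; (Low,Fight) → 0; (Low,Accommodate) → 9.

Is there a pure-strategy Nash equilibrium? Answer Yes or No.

Row minima: High → -2, Mid → 3, Low → 0; maximin = 3.
Column maxima: Fight → 3, Accommodate → 9; minimax = 3.
maximin = minimax = 3, so a saddle point exists.

Yes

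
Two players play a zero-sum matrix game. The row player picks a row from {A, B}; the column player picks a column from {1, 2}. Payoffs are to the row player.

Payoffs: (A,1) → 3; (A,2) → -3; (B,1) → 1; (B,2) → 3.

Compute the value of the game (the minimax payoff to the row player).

3/2

Row minima: A → -3, B → 1; maximin = 1.
Column maxima: 1 → 3, 2 → 3; minimax = 3.
1 ≠ 3, so there is no saddle point; optimal play is mixed.
Let the row player play A with probability p. Expected payoff against 1: 3p + 1(1−p) = 2p + 1; against 2: (-3)p + 3(1−p) = −6p + 3.
Setting these equal: 2p + 1 = −6p + 3 ⇒ 8p = 2 ⇒ p = 1/4, and the value is (2)·(1/4) + 1 = 3/2.
For the column player: with q = P(1), equating A's and B's payoffs gives 6q − 3 = −2q + 3 ⇒ q = 3/4.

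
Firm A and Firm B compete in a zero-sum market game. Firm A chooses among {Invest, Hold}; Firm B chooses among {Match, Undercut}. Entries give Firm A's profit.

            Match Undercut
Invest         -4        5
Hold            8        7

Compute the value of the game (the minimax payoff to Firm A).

Row minima: Invest → -4, Hold → 7; maximin = 7.
Column maxima: Match → 8, Undercut → 7; minimax = 7.
Since maximin = minimax = 7, there is a saddle point and the value is 7.

7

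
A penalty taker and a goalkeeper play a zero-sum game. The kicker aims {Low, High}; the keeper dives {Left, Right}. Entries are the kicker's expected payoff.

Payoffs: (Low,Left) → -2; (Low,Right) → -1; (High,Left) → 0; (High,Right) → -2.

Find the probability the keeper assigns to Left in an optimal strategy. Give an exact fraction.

Row minima: Low → -2, High → -2; maximin = -2.
Column maxima: Left → 0, Right → -1; minimax = -1.
-2 ≠ -1, so there is no saddle point; optimal play is mixed.
Let the kicker play Low with probability p. Expected payoff against Left: (-2)p + 0(1−p) = −2p; against Right: (-1)p + (-2)(1−p) = p − 2.
Setting these equal: −2p = p − 2 ⇒ −3p = -2 ⇒ p = 2/3, and the value is (-2)·(2/3) = -4/3.
For the keeper: with q = P(Left), equating Low's and High's payoffs gives −q − 1 = 2q − 2 ⇒ q = 1/3.

1/3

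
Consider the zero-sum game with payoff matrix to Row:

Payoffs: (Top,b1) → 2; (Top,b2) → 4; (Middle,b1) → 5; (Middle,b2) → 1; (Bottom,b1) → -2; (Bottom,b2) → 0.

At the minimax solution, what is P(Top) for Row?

Row minima: Top → 2, Middle → 1, Bottom → -2; maximin = 2.
Column maxima: b1 → 5, b2 → 4; minimax = 4.
2 ≠ 4, so there is no saddle point; optimal play is mixed.
Bottom is strictly dominated by Top, so Row never plays it.
On the remaining 2×2 (Top, Middle vs b1, b2):
Let Row play Top with probability p. Expected payoff against b1: 2p + 5(1−p) = −3p + 5; against b2: 4p + 1(1−p) = 3p + 1.
Setting these equal: −3p + 5 = 3p + 1 ⇒ −6p = -4 ⇒ p = 2/3, and the value is (-3)·(2/3) + 5 = 3.
For Column: with q = P(b1), equating Top's and Middle's payoffs gives −2q + 4 = 4q + 1 ⇒ q = 1/2.

2/3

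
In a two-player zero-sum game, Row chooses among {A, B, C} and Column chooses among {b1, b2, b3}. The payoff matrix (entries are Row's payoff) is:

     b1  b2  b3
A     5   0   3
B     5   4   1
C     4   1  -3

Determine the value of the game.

2

Row minima: A → 0, B → 1, C → -3; maximin = 1.
Column maxima: b1 → 5, b2 → 4, b3 → 3; minimax = 3.
1 ≠ 3, so there is no saddle point; optimal play is mixed.
C is strictly dominated by B, so Row never plays it.
b1 is strictly dominated by b2 (it gives Row strictly more in every row), so Column never plays it.
On the remaining 2×2 (A, B vs b2, b3):
Let Row play A with probability p. Expected payoff against b2: 0p + 4(1−p) = −4p + 4; against b3: 3p + 1(1−p) = 2p + 1.
Setting these equal: −4p + 4 = 2p + 1 ⇒ −6p = -3 ⇒ p = 1/2, and the value is (-4)·(1/2) + 4 = 2.
For Column: with q = P(b2), equating A's and B's payoffs gives −3q + 3 = 3q + 1 ⇒ q = 1/3.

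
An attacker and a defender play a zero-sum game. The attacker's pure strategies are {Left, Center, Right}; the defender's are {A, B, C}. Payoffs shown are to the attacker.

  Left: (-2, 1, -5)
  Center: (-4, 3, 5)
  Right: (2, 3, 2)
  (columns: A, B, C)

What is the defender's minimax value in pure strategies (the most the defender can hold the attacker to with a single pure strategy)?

2

Column maxima: A → 2, B → 3, C → 5.
The smallest of these is 2.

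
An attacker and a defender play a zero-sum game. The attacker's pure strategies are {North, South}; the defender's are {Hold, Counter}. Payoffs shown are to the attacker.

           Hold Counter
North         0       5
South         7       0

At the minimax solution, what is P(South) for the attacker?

Row minima: North → 0, South → 0; maximin = 0.
Column maxima: Hold → 7, Counter → 5; minimax = 5.
0 ≠ 5, so there is no saddle point; optimal play is mixed.
Let the attacker play North with probability p. Expected payoff against Hold: 0p + 7(1−p) = −7p + 7; against Counter: 5p + 0(1−p) = 5p.
Setting these equal: −7p + 7 = 5p ⇒ −12p = -7 ⇒ p = 7/12, and the value is (-7)·(7/12) + 7 = 35/12.
For the defender: with q = P(Hold), equating North's and South's payoffs gives −5q + 5 = 7q ⇒ q = 5/12.

5/12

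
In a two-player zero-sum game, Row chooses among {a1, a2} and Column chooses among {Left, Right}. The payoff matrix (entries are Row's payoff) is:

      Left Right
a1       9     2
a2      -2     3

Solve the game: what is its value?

31/12

Row minima: a1 → 2, a2 → -2; maximin = 2.
Column maxima: Left → 9, Right → 3; minimax = 3.
2 ≠ 3, so there is no saddle point; optimal play is mixed.
Let Row play a1 with probability p. Expected payoff against Left: 9p + (-2)(1−p) = 11p − 2; against Right: 2p + 3(1−p) = −p + 3.
Setting these equal: 11p − 2 = −p + 3 ⇒ 12p = 5 ⇒ p = 5/12, and the value is (11)·(5/12) − 2 = 31/12.
For Column: with q = P(Left), equating a1's and a2's payoffs gives 7q + 2 = −5q + 3 ⇒ q = 1/12.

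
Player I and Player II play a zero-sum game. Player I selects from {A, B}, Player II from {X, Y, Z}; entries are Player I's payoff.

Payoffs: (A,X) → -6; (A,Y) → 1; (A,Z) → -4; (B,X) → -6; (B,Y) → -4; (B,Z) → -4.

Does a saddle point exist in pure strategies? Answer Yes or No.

Row minima: A → -6, B → -6; maximin = -6.
Column maxima: X → -6, Y → 1, Z → -4; minimax = -6.
maximin = minimax = -6, so a saddle point exists.

Yes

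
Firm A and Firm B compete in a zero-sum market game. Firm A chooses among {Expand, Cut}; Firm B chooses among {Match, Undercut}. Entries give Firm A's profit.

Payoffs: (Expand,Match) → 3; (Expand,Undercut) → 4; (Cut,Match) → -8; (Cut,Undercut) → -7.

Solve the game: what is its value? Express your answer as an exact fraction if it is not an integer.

Row minima: Expand → 3, Cut → -8; maximin = 3.
Column maxima: Match → 3, Undercut → 4; minimax = 3.
Since maximin = minimax = 3, there is a saddle point and the value is 3.

3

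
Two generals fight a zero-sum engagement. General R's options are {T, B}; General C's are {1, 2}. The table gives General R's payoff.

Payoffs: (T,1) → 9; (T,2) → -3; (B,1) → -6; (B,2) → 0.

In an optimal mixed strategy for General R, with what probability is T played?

Row minima: T → -3, B → -6; maximin = -3.
Column maxima: 1 → 9, 2 → 0; minimax = 0.
-3 ≠ 0, so there is no saddle point; optimal play is mixed.
Let General R play T with probability p. Expected payoff against 1: 9p + (-6)(1−p) = 15p − 6; against 2: (-3)p + 0(1−p) = −3p.
Setting these equal: 15p − 6 = −3p ⇒ 18p = 6 ⇒ p = 1/3, and the value is (15)·(1/3) − 6 = -1.
For General C: with q = P(1), equating T's and B's payoffs gives 12q − 3 = −6q ⇒ q = 1/6.

1/3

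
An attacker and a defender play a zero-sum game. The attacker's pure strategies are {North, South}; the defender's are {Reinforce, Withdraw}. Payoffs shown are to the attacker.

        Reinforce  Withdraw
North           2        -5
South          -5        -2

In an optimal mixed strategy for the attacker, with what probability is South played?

Row minima: North → -5, South → -5; maximin = -5.
Column maxima: Reinforce → 2, Withdraw → -2; minimax = -2.
-5 ≠ -2, so there is no saddle point; optimal play is mixed.
Let the attacker play North with probability p. Expected payoff against Reinforce: 2p + (-5)(1−p) = 7p − 5; against Withdraw: (-5)p + (-2)(1−p) = −3p − 2.
Setting these equal: 7p − 5 = −3p − 2 ⇒ 10p = 3 ⇒ p = 3/10, and the value is (7)·(3/10) − 5 = -29/10.
For the defender: with q = P(Reinforce), equating North's and South's payoffs gives 7q − 5 = −3q − 2 ⇒ q = 3/10.

7/10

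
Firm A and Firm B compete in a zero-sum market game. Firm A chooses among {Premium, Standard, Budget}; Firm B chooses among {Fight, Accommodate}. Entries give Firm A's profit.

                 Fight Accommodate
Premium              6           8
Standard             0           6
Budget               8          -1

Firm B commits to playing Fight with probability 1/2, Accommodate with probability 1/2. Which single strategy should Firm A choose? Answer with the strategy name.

Premium

Expected payoff of Premium: (1/2)·6 + (1/2)·8 = 7.
Expected payoff of Standard: (1/2)·0 + (1/2)·6 = 3.
Expected payoff of Budget: (1/2)·8 + (1/2)·(-1) = 7/2.
The largest is 7, so Firm A's best response is Premium.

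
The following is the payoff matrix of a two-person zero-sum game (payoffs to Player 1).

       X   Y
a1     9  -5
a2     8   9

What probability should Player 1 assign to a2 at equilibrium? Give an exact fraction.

14/15

Row minima: a1 → -5, a2 → 8; maximin = 8.
Column maxima: X → 9, Y → 9; minimax = 9.
8 ≠ 9, so there is no saddle point; optimal play is mixed.
Let Player 1 play a1 with probability p. Expected payoff against X: 9p + 8(1−p) = p + 8; against Y: (-5)p + 9(1−p) = −14p + 9.
Setting these equal: p + 8 = −14p + 9 ⇒ 15p = 1 ⇒ p = 1/15, and the value is (1)·(1/15) + 8 = 121/15.
For Player 2: with q = P(X), equating a1's and a2's payoffs gives 14q − 5 = −q + 9 ⇒ q = 14/15.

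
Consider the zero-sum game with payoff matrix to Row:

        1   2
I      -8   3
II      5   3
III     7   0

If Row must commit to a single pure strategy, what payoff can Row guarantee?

3

Row minima: I → -8, II → 3, III → 0.
The best of these is 3.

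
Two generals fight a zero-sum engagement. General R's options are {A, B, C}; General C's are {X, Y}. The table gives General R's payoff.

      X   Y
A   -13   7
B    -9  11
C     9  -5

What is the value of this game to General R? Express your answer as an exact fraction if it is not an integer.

27/17

Row minima: A → -13, B → -9, C → -5; maximin = -5.
Column maxima: X → 9, Y → 11; minimax = 9.
-5 ≠ 9, so there is no saddle point; optimal play is mixed.
A is strictly dominated by B, so General R never plays it.
On the remaining 2×2 (B, C vs X, Y):
Let General R play B with probability p. Expected payoff against X: (-9)p + 9(1−p) = −18p + 9; against Y: 11p + (-5)(1−p) = 16p − 5.
Setting these equal: −18p + 9 = 16p − 5 ⇒ −34p = -14 ⇒ p = 7/17, and the value is (-18)·(7/17) + 9 = 27/17.
For General C: with q = P(X), equating B's and C's payoffs gives −20q + 11 = 14q − 5 ⇒ q = 8/17.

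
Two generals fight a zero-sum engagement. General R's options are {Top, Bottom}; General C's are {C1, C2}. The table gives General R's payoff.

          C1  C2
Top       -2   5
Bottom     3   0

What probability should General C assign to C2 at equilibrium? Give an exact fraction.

1/2

Row minima: Top → -2, Bottom → 0; maximin = 0.
Column maxima: C1 → 3, C2 → 5; minimax = 3.
0 ≠ 3, so there is no saddle point; optimal play is mixed.
Let General R play Top with probability p. Expected payoff against C1: (-2)p + 3(1−p) = −5p + 3; against C2: 5p + 0(1−p) = 5p.
Setting these equal: −5p + 3 = 5p ⇒ −10p = -3 ⇒ p = 3/10, and the value is (-5)·(3/10) + 3 = 3/2.
For General C: with q = P(C1), equating Top's and Bottom's payoffs gives −7q + 5 = 3q ⇒ q = 1/2.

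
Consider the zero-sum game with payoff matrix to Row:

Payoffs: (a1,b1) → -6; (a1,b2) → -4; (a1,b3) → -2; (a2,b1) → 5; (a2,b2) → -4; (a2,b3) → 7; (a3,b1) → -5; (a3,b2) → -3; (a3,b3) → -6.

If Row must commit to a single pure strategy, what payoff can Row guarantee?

-4

Row minima: a1 → -6, a2 → -4, a3 → -6.
The best of these is -4.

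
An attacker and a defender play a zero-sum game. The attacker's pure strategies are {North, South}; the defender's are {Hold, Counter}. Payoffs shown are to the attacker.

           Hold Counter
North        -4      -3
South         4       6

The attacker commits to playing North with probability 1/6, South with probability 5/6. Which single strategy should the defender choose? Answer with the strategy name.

If the defender plays Hold, the attacker's expected payoff is (1/6)·(-4) + (5/6)·4 = 8/3.
If the defender plays Counter, the attacker's expected payoff is (1/6)·(-3) + (5/6)·6 = 9/2.
The defender minimizes the attacker's payoff; the smallest is 8/3, so the best response is Hold.

Hold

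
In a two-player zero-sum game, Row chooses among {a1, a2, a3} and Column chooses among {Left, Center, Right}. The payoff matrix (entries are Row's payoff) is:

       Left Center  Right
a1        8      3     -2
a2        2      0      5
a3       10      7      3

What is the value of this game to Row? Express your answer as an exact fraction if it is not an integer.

Row minima: a1 → -2, a2 → 0, a3 → 3; maximin = 3.
Column maxima: Left → 10, Center → 7, Right → 5; minimax = 5.
3 ≠ 5, so there is no saddle point; optimal play is mixed.
a1 is strictly dominated by a3, so Row never plays it.
Left is strictly dominated by Center (it gives Row strictly more in every row), so Column never plays it.
On the remaining 2×2 (a2, a3 vs Center, Right):
Let Row play a2 with probability p. Expected payoff against Center: 0p + 7(1−p) = −7p + 7; against Right: 5p + 3(1−p) = 2p + 3.
Setting these equal: −7p + 7 = 2p + 3 ⇒ −9p = -4 ⇒ p = 4/9, and the value is (-7)·(4/9) + 7 = 35/9.
For Column: with q = P(Center), equating a2's and a3's payoffs gives −5q + 5 = 4q + 3 ⇒ q = 2/9.

35/9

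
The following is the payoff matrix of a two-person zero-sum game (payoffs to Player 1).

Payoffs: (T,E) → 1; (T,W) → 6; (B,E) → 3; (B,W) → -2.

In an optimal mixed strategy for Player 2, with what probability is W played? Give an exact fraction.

1/5

Row minima: T → 1, B → -2; maximin = 1.
Column maxima: E → 3, W → 6; minimax = 3.
1 ≠ 3, so there is no saddle point; optimal play is mixed.
Let Player 1 play T with probability p. Expected payoff against E: 1p + 3(1−p) = −2p + 3; against W: 6p + (-2)(1−p) = 8p − 2.
Setting these equal: −2p + 3 = 8p − 2 ⇒ −10p = -5 ⇒ p = 1/2, and the value is (-2)·(1/2) + 3 = 2.
For Player 2: with q = P(E), equating T's and B's payoffs gives −5q + 6 = 5q − 2 ⇒ q = 4/5.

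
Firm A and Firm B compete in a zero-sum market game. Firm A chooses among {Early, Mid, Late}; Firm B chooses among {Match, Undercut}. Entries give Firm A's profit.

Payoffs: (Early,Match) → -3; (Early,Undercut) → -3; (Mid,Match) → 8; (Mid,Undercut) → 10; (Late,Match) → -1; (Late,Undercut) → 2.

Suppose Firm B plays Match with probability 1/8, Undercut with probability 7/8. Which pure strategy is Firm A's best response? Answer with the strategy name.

Mid

Expected payoff of Early: (1/8)·(-3) + (7/8)·(-3) = -3.
Expected payoff of Mid: (1/8)·8 + (7/8)·10 = 39/4.
Expected payoff of Late: (1/8)·(-1) + (7/8)·2 = 13/8.
The largest is 39/4, so Firm A's best response is Mid.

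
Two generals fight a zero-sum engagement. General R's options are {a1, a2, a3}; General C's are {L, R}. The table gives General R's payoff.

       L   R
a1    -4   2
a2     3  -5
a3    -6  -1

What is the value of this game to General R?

-1

Row minima: a1 → -4, a2 → -5, a3 → -6; maximin = -4.
Column maxima: L → 3, R → 2; minimax = 2.
-4 ≠ 2, so there is no saddle point; optimal play is mixed.
a3 is strictly dominated by a1, so General R never plays it.
On the remaining 2×2 (a1, a2 vs L, R):
Let General R play a1 with probability p. Expected payoff against L: (-4)p + 3(1−p) = −7p + 3; against R: 2p + (-5)(1−p) = 7p − 5.
Setting these equal: −7p + 3 = 7p − 5 ⇒ −14p = -8 ⇒ p = 4/7, and the value is (-7)·(4/7) + 3 = -1.
For General C: with q = P(L), equating a1's and a2's payoffs gives −6q + 2 = 8q − 5 ⇒ q = 1/2.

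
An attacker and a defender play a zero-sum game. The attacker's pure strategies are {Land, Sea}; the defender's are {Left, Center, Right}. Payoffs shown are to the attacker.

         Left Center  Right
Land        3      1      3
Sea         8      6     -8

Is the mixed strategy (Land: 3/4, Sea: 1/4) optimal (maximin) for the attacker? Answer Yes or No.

No

Against Left this mix gives (3/4)·3 + (1/4)·8 = 17/4.
Against Center this mix gives (3/4)·1 + (1/4)·6 = 9/4.
Against Right this mix gives (3/4)·3 + (1/4)·(-8) = 1/4.
The defender will play Right, holding the attacker to 1/4. Shifting weight toward the row that does better against Right would raise this floor (the equalizing mix achieves 13/8 against both Right and Center), so the proposed strategy is not optimal.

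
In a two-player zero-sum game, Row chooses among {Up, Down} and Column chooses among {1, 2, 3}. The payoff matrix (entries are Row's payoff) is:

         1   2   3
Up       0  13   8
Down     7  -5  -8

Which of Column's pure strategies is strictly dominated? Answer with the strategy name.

3 holds Row's payoff strictly below 2 in every row: 8 < 13, -8 < -5.
So 2 is strictly dominated for Column.

2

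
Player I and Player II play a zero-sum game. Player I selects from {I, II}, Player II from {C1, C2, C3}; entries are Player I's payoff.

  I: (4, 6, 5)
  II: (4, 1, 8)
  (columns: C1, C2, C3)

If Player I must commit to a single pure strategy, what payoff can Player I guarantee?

4

Row minima: I → 4, II → 1.
The best of these is 4.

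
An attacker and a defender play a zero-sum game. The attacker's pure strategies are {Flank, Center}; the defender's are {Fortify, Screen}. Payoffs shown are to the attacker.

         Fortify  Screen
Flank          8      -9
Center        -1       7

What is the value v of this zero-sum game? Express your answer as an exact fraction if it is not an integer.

Row minima: Flank → -9, Center → -1; maximin = -1.
Column maxima: Fortify → 8, Screen → 7; minimax = 7.
-1 ≠ 7, so there is no saddle point; optimal play is mixed.
Let the attacker play Flank with probability p. Expected payoff against Fortify: 8p + (-1)(1−p) = 9p − 1; against Screen: (-9)p + 7(1−p) = −16p + 7.
Setting these equal: 9p − 1 = −16p + 7 ⇒ 25p = 8 ⇒ p = 8/25, and the value is (9)·(8/25) − 1 = 47/25.
For the defender: with q = P(Fortify), equating Flank's and Center's payoffs gives 17q − 9 = −8q + 7 ⇒ q = 16/25.

47/25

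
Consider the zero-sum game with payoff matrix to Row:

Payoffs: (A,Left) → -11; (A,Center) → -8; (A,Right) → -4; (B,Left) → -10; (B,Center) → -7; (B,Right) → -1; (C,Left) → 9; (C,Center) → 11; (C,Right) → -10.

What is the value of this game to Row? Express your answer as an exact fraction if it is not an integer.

Row minima: A → -11, B → -10, C → -10; maximin = -10.
Column maxima: Left → 9, Center → 11, Right → -1; minimax = -1.
-10 ≠ -1, so there is no saddle point; optimal play is mixed.
A is strictly dominated by B, so Row never plays it.
Center is strictly dominated by Left (it gives Row strictly more in every row), so Column never plays it.
On the remaining 2×2 (B, C vs Left, Right):
Let Row play B with probability p. Expected payoff against Left: (-10)p + 9(1−p) = −19p + 9; against Right: (-1)p + (-10)(1−p) = 9p − 10.
Setting these equal: −19p + 9 = 9p − 10 ⇒ −28p = -19 ⇒ p = 19/28, and the value is (-19)·(19/28) + 9 = -109/28.
For Column: with q = P(Left), equating B's and C's payoffs gives −9q − 1 = 19q − 10 ⇒ q = 9/28.

-109/28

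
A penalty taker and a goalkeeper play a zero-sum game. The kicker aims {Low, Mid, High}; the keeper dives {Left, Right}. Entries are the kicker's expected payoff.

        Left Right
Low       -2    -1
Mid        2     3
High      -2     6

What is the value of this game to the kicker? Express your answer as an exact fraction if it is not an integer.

Row minima: Low → -2, Mid → 2, High → -2; maximin = 2.
Column maxima: Left → 2, Right → 6; minimax = 2.
Since maximin = minimax = 2, there is a saddle point and the value is 2.

2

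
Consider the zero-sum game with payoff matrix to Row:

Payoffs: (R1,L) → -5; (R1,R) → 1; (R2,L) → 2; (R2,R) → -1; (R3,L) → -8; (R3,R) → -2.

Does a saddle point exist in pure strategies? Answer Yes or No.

No

Row minima: R1 → -5, R2 → -1, R3 → -8; maximin = -1.
Column maxima: L → 2, R → 1; minimax = 1.
-1 ≠ 1, so no pure-strategy equilibrium exists.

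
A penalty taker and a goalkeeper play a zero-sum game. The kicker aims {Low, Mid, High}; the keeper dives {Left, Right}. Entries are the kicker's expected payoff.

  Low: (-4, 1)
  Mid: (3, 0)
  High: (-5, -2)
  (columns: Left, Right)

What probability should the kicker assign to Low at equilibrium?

Row minima: Low → -4, Mid → 0, High → -5; maximin = 0.
Column maxima: Left → 3, Right → 1; minimax = 1.
0 ≠ 1, so there is no saddle point; optimal play is mixed.
High is strictly dominated by Low, so the kicker never plays it.
On the remaining 2×2 (Low, Mid vs Left, Right):
Let the kicker play Low with probability p. Expected payoff against Left: (-4)p + 3(1−p) = −7p + 3; against Right: 1p + 0(1−p) = p.
Setting these equal: −7p + 3 = p ⇒ −8p = -3 ⇒ p = 3/8, and the value is (-7)·(3/8) + 3 = 3/8.
For the keeper: with q = P(Left), equating Low's and Mid's payoffs gives −5q + 1 = 3q ⇒ q = 1/8.

3/8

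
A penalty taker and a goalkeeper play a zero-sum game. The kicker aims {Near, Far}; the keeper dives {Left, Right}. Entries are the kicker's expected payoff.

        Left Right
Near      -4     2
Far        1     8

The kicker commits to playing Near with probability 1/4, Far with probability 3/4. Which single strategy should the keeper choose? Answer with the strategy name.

If the keeper plays Left, the kicker's expected payoff is (1/4)·(-4) + (3/4)·1 = -1/4.
If the keeper plays Right, the kicker's expected payoff is (1/4)·2 + (3/4)·8 = 13/2.
The keeper minimizes the kicker's payoff; the smallest is -1/4, so the best response is Left.

Left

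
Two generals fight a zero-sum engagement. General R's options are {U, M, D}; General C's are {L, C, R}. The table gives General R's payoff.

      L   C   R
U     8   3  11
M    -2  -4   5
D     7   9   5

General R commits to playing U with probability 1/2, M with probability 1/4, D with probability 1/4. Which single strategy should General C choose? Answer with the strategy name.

C

If General C plays L, General R's expected payoff is (1/2)·8 + (1/4)·(-2) + (1/4)·7 = 21/4.
If General C plays C, General R's expected payoff is (1/2)·3 + (1/4)·(-4) + (1/4)·9 = 11/4.
If General C plays R, General R's expected payoff is (1/2)·11 + (1/4)·5 + (1/4)·5 = 8.
General C minimizes General R's payoff; the smallest is 11/4, so the best response is C.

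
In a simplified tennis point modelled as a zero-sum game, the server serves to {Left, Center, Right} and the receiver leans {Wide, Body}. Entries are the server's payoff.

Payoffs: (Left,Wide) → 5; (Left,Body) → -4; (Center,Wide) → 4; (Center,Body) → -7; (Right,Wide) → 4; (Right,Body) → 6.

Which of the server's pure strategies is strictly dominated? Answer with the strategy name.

Center

Left gives a strictly higher payoff than Center against every column: 5 > 4, -4 > -7.
So Center is strictly dominated and the server never plays it.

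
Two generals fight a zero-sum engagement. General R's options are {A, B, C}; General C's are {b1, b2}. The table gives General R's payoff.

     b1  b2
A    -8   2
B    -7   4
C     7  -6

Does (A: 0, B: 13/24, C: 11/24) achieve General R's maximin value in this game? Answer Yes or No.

Yes

Against b1 this mix gives (13/24)·(-7) + (11/24)·7 = -7/12.
Against b2 this mix gives (13/24)·4 + (11/24)·(-6) = -7/12.
All of General C's active replies (b1, b2) yield -7/12, and no column does worse for General R. The mix makes General C indifferent and guarantees -7/12, so it is optimal.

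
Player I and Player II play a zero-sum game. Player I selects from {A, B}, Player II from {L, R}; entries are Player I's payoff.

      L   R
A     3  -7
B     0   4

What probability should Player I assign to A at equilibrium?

Row minima: A → -7, B → 0; maximin = 0.
Column maxima: L → 3, R → 4; minimax = 3.
0 ≠ 3, so there is no saddle point; optimal play is mixed.
Let Player I play A with probability p. Expected payoff against L: 3p + 0(1−p) = 3p; against R: (-7)p + 4(1−p) = −11p + 4.
Setting these equal: 3p = −11p + 4 ⇒ 14p = 4 ⇒ p = 2/7, and the value is (3)·(2/7) = 6/7.
For Player II: with q = P(L), equating A's and B's payoffs gives 10q − 7 = −4q + 4 ⇒ q = 11/14.

2/7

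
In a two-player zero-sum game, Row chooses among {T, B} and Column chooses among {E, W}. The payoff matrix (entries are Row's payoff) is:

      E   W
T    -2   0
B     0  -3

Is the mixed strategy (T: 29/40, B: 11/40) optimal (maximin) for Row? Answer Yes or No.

Against E this mix gives (29/40)·(-2) + (11/40)·0 = -29/20.
Against W this mix gives (29/40)·0 + (11/40)·(-3) = -33/40.
Column will play E, holding Row to -29/20. Shifting weight toward the row that does better against E would raise this floor (the equalizing mix achieves -6/5 against both E and W), so the proposed strategy is not optimal.

No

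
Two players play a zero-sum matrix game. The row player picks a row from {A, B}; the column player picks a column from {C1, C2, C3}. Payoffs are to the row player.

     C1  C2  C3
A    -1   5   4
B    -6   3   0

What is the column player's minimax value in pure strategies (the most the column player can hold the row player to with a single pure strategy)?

Column maxima: C1 → -1, C2 → 5, C3 → 4.
The smallest of these is -1.

-1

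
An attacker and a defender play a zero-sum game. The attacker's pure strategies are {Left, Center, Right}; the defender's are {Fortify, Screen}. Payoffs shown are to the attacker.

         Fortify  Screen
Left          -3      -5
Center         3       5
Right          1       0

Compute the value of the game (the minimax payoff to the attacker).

3

Row minima: Left → -5, Center → 3, Right → 0; maximin = 3.
Column maxima: Fortify → 3, Screen → 5; minimax = 3.
Since maximin = minimax = 3, there is a saddle point and the value is 3.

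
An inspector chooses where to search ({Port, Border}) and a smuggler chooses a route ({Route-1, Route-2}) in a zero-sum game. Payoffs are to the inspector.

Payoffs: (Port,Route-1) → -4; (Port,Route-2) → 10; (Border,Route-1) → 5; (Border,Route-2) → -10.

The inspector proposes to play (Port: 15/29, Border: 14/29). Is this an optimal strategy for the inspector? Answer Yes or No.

Yes

Against Route-1 this mix gives (15/29)·(-4) + (14/29)·5 = 10/29.
Against Route-2 this mix gives (15/29)·10 + (14/29)·(-10) = 10/29.
All of the smuggler's active replies (Route-1, Route-2) yield 10/29, and no column does worse for the inspector. The mix makes the smuggler indifferent and guarantees 10/29, so it is optimal.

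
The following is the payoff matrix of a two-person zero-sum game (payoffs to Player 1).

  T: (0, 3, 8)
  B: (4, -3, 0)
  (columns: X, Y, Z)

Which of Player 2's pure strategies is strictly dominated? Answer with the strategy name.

Z

Y holds Player 1's payoff strictly below Z in every row: 3 < 8, -3 < 0.
So Z is strictly dominated for Player 2.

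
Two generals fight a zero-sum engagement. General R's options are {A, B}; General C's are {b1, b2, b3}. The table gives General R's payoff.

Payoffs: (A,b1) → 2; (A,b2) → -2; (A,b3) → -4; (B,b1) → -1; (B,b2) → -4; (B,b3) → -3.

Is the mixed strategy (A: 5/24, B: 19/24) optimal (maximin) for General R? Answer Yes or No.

No

Against b1 this mix gives (5/24)·2 + (19/24)·(-1) = -3/8.
Against b2 this mix gives (5/24)·(-2) + (19/24)·(-4) = -43/12.
Against b3 this mix gives (5/24)·(-4) + (19/24)·(-3) = -77/24.
General C will play b2, holding General R to -43/12. Shifting weight toward the row that does better against b2 would raise this floor (the equalizing mix achieves -10/3 against both b2 and b3), so the proposed strategy is not optimal.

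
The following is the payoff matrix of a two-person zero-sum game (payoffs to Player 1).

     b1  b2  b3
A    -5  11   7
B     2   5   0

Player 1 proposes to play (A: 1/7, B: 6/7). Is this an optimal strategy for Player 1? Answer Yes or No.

Against b1 this mix gives (1/7)·(-5) + (6/7)·2 = 1.
Against b2 this mix gives (1/7)·11 + (6/7)·5 = 41/7.
Against b3 this mix gives (1/7)·7 + (6/7)·0 = 1.
All of Player 2's active replies (b1, b3) yield 1, and no column does worse for Player 1. The mix makes Player 2 indifferent and guarantees 1, so it is optimal.

Yes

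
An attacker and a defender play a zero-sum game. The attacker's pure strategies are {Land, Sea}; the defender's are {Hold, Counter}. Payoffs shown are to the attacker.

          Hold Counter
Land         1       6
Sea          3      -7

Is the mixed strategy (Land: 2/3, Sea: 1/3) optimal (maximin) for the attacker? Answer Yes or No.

Against Hold this mix gives (2/3)·1 + (1/3)·3 = 5/3.
Against Counter this mix gives (2/3)·6 + (1/3)·(-7) = 5/3.
All of the defender's active replies (Hold, Counter) yield 5/3, and no column does worse for the attacker. The mix makes the defender indifferent and guarantees 5/3, so it is optimal.

Yes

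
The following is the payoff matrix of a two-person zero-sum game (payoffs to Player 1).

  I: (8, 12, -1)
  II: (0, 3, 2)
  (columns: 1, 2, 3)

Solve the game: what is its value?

16/11

Row minima: I → -1, II → 0; maximin = 0.
Column maxima: 1 → 8, 2 → 12, 3 → 2; minimax = 2.
0 ≠ 2, so there is no saddle point; optimal play is mixed.
2 is strictly dominated by 1 (it gives Player 1 strictly more in every row), so Player 2 never plays it.
On the remaining 2×2 (I, II vs 1, 3):
Let Player 1 play I with probability p. Expected payoff against 1: 8p + 0(1−p) = 8p; against 3: (-1)p + 2(1−p) = −3p + 2.
Setting these equal: 8p = −3p + 2 ⇒ 11p = 2 ⇒ p = 2/11, and the value is (8)·(2/11) = 16/11.
For Player 2: with q = P(1), equating I's and II's payoffs gives 9q − 1 = −2q + 2 ⇒ q = 3/11.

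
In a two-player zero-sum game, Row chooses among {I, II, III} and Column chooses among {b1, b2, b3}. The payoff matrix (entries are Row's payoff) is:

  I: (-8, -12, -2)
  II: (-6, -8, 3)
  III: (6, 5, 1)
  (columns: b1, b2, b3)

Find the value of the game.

Row minima: I → -12, II → -8, III → 1; maximin = 1.
Column maxima: b1 → 6, b2 → 5, b3 → 3; minimax = 3.
1 ≠ 3, so there is no saddle point; optimal play is mixed.
I is strictly dominated by II, so Row never plays it.
b1 is strictly dominated by b2 (it gives Row strictly more in every row), so Column never plays it.
On the remaining 2×2 (II, III vs b2, b3):
Let Row play II with probability p. Expected payoff against b2: (-8)p + 5(1−p) = −13p + 5; against b3: 3p + 1(1−p) = 2p + 1.
Setting these equal: −13p + 5 = 2p + 1 ⇒ −15p = -4 ⇒ p = 4/15, and the value is (-13)·(4/15) + 5 = 23/15.
For Column: with q = P(b2), equating II's and III's payoffs gives −11q + 3 = 4q + 1 ⇒ q = 2/15.

23/15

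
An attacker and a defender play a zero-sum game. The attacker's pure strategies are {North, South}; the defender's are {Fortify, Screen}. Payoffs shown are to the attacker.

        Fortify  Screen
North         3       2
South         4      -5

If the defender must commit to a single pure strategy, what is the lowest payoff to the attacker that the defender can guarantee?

Column maxima: Fortify → 4, Screen → 2.
The smallest of these is 2.

2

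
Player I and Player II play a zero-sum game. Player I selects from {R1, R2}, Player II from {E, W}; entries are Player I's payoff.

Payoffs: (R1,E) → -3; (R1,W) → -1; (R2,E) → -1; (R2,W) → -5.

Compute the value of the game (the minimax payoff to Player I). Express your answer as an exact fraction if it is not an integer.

Row minima: R1 → -3, R2 → -5; maximin = -3.
Column maxima: E → -1, W → -1; minimax = -1.
-3 ≠ -1, so there is no saddle point; optimal play is mixed.
Let Player I play R1 with probability p. Expected payoff against E: (-3)p + (-1)(1−p) = −2p − 1; against W: (-1)p + (-5)(1−p) = 4p − 5.
Setting these equal: −2p − 1 = 4p − 5 ⇒ −6p = -4 ⇒ p = 2/3, and the value is (-2)·(2/3) − 1 = -7/3.
For Player II: with q = P(E), equating R1's and R2's payoffs gives −2q − 1 = 4q − 5 ⇒ q = 2/3.

-7/3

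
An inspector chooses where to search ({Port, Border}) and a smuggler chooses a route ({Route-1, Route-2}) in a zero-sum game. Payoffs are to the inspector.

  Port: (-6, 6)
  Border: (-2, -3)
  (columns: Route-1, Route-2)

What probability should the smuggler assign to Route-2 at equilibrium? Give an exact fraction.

Row minima: Port → -6, Border → -3; maximin = -3.
Column maxima: Route-1 → -2, Route-2 → 6; minimax = -2.
-3 ≠ -2, so there is no saddle point; optimal play is mixed.
Let the inspector play Port with probability p. Expected payoff against Route-1: (-6)p + (-2)(1−p) = −4p − 2; against Route-2: 6p + (-3)(1−p) = 9p − 3.
Setting these equal: −4p − 2 = 9p − 3 ⇒ −13p = -1 ⇒ p = 1/13, and the value is (-4)·(1/13) − 2 = -30/13.
For the smuggler: with q = P(Route-1), equating Port's and Border's payoffs gives −12q + 6 = q − 3 ⇒ q = 9/13.

4/13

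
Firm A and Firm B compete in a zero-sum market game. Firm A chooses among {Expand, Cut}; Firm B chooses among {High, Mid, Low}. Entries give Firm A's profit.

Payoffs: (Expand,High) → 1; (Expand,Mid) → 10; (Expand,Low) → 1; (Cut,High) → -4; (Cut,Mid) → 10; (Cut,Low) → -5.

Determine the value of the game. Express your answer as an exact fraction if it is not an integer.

Row minima: Expand → 1, Cut → -5; maximin = 1.
Column maxima: High → 1, Mid → 10, Low → 1; minimax = 1.
Since maximin = minimax = 1, there is a saddle point and the value is 1.

1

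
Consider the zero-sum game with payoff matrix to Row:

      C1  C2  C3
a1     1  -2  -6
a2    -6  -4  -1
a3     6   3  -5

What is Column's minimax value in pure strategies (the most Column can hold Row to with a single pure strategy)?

Column maxima: C1 → 6, C2 → 3, C3 → -1.
The smallest of these is -1.

-1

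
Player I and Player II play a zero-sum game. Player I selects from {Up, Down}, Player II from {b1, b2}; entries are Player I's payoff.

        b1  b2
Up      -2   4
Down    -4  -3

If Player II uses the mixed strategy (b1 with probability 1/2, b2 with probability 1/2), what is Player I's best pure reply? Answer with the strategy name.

Expected payoff of Up: (1/2)·(-2) + (1/2)·4 = 1.
Expected payoff of Down: (1/2)·(-4) + (1/2)·(-3) = -7/2.
The largest is 1, so Player I's best response is Up.

Up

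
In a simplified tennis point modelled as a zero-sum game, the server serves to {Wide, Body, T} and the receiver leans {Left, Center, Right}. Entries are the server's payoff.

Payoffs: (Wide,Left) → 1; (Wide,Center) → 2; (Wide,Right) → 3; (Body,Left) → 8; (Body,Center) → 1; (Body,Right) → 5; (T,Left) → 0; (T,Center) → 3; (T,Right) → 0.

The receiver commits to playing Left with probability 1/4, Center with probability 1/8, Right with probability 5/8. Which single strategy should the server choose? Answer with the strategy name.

Body

Expected payoff of Wide: (1/4)·1 + (1/8)·2 + (5/8)·3 = 19/8.
Expected payoff of Body: (1/4)·8 + (1/8)·1 + (5/8)·5 = 21/4.
Expected payoff of T: (1/4)·0 + (1/8)·3 + (5/8)·0 = 3/8.
The largest is 21/4, so the server's best response is Body.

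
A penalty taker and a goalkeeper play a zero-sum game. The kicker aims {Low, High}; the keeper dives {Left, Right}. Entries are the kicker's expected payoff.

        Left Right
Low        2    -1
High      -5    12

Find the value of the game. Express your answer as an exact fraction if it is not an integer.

19/20

Row minima: Low → -1, High → -5; maximin = -1.
Column maxima: Left → 2, Right → 12; minimax = 2.
-1 ≠ 2, so there is no saddle point; optimal play is mixed.
Let the kicker play Low with probability p. Expected payoff against Left: 2p + (-5)(1−p) = 7p − 5; against Right: (-1)p + 12(1−p) = −13p + 12.
Setting these equal: 7p − 5 = −13p + 12 ⇒ 20p = 17 ⇒ p = 17/20, and the value is (7)·(17/20) − 5 = 19/20.
For the keeper: with q = P(Left), equating Low's and High's payoffs gives 3q − 1 = −17q + 12 ⇒ q = 13/20.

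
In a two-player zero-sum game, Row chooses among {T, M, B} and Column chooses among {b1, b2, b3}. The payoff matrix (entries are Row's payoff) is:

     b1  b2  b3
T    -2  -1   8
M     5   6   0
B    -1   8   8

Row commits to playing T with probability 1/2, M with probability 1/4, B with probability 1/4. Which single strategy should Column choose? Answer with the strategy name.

If Column plays b1, Row's expected payoff is (1/2)·(-2) + (1/4)·5 + (1/4)·(-1) = 0.
If Column plays b2, Row's expected payoff is (1/2)·(-1) + (1/4)·6 + (1/4)·8 = 3.
If Column plays b3, Row's expected payoff is (1/2)·8 + (1/4)·0 + (1/4)·8 = 6.
Column minimizes Row's payoff; the smallest is 0, so the best response is b1.

b1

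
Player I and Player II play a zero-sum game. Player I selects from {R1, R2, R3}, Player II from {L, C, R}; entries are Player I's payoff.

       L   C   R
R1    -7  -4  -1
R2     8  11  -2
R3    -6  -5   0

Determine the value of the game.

Row minima: R1 → -7, R2 → -2, R3 → -6; maximin = -2.
Column maxima: L → 8, C → 11, R → 0; minimax = 0.
-2 ≠ 0, so there is no saddle point; optimal play is mixed.
C is strictly dominated by L (it gives Player I strictly more in every row), so Player II never plays it.
With C eliminated, R1 is strictly dominated by R3 (R3 gives Player I strictly more in every remaining column), so Player I never plays it.
On the remaining 2×2 (R2, R3 vs L, R):
Let Player I play R2 with probability p. Expected payoff against L: 8p + (-6)(1−p) = 14p − 6; against R: (-2)p + 0(1−p) = −2p.
Setting these equal: 14p − 6 = −2p ⇒ 16p = 6 ⇒ p = 3/8, and the value is (14)·(3/8) − 6 = -3/4.
For Player II: with q = P(L), equating R2's and R3's payoffs gives 10q − 2 = −6q ⇒ q = 1/8.

-3/4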